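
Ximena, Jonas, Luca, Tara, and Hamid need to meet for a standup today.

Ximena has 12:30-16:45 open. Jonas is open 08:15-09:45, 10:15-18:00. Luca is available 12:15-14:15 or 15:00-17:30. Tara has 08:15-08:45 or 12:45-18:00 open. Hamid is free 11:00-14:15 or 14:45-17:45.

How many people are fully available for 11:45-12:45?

2

Jonas and Hamid can make the full 11:45-12:45 slot — that's 2.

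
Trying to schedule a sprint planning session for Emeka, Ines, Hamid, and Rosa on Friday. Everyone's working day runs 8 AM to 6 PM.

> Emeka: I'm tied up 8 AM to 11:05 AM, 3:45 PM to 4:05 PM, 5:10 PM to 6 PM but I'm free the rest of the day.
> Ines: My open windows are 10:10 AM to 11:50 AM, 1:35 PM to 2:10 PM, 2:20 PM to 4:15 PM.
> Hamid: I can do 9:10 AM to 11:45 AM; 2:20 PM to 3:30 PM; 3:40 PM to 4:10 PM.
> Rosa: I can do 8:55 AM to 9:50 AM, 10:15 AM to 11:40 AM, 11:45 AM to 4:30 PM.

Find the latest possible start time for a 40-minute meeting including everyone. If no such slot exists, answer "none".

14:50

Emeka free: 11:05-15:45, 16:05-17:10 (invert busy blocks within the working day).
Ines free: 10:10-11:50, 13:35-14:10, 14:20-16:15.
Hamid free: 09:10-11:45, 14:20-15:30, 15:40-16:10.
Rosa free: 08:55-09:50, 10:15-11:40, 11:45-16:30.
Emeka ∩ Ines: 11:05-11:50, 13:35-14:10, 14:20-15:45, 16:05-16:15.
Emeka ∩ Ines ∩ Hamid: 11:05-11:45, 14:20-15:30, 15:40-15:45, 16:05-16:10.
Emeka ∩ Ines ∩ Hamid ∩ Rosa: 11:05-11:40, 14:20-15:30, 15:40-15:45, 16:05-16:10.
The last common window of at least 40 minutes is 14:20-15:30; a 40-minute meeting can start as late as 14:50 and still end by 15:30.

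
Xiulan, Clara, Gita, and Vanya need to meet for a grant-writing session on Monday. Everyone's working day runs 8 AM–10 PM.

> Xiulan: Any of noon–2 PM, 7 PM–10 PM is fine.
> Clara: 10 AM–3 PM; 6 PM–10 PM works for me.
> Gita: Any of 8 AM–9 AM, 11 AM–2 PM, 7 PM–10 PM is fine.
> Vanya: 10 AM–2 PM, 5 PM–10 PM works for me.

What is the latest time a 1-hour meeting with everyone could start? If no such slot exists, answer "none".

21:00

Xiulan ∩ Clara: 12:00-14:00, 19:00-22:00.
Xiulan ∩ Clara ∩ Gita: 12:00-14:00, 19:00-22:00.
Xiulan ∩ Clara ∩ Gita ∩ Vanya: 12:00-14:00, 19:00-22:00.
The last common window of at least 60 minutes is 19:00-22:00; a 60-minute meeting can start as late as 21:00 and still end by 22:00.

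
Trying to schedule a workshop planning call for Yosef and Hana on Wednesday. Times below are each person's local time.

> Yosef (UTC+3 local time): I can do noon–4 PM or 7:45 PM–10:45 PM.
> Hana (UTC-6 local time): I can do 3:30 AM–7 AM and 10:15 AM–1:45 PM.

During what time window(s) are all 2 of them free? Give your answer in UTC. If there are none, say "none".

Yosef in UTC: 09:00-13:00, 16:45-19:45 (subtract 3h to convert from UTC+3).
Hana in UTC: 09:30-13:00, 16:15-19:45 (add 6h to convert from UTC-6).
Yosef ∩ Hana: 09:30-13:00, 16:45-19:45.

09:30-13:00, 16:45-19:45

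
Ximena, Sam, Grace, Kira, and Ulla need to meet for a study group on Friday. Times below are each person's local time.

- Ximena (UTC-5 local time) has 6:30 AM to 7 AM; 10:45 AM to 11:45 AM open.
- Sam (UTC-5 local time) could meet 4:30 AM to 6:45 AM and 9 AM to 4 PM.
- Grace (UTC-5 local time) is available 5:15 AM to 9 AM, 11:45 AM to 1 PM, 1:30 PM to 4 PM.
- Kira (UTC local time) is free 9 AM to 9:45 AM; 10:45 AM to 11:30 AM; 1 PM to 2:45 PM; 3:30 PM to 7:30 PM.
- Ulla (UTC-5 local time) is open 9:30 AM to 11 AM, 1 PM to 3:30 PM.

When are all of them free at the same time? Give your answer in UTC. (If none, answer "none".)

none

Ximena in UTC: 11:30-12:00, 15:45-16:45 (add 5h to convert from UTC-5).
Sam in UTC: 09:30-11:45, 14:00-21:00 (add 5h to convert from UTC-5).
Grace in UTC: 10:15-14:00, 16:45-18:00, 18:30-21:00 (add 5h to convert from UTC-5).
Kira in UTC: 09:00-09:45, 10:45-11:30, 13:00-14:45, 15:30-19:30.
Ulla in UTC: 14:30-16:00, 18:00-20:30 (add 5h to convert from UTC-5).
Ximena ∩ Sam: 11:30-11:45, 15:45-16:45.
Ximena ∩ Sam ∩ Grace: 11:30-11:45.
Ximena ∩ Sam ∩ Grace ∩ Kira: ∅.
Ximena ∩ Sam ∩ Grace ∩ Kira ∩ Ulla: ∅.
There is no time when everyone is free.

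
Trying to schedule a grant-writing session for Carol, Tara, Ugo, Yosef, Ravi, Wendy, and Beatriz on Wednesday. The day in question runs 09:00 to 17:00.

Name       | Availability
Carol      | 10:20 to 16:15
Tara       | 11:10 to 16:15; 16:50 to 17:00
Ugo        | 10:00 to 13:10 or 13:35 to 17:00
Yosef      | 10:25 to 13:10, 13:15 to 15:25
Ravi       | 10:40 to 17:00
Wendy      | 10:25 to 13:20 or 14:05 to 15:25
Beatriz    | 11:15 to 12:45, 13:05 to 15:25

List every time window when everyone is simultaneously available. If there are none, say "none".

11:15-12:45, 13:05-13:10, 14:05-15:25

Carol ∩ Tara: 11:10-16:15.
Carol ∩ Tara ∩ Ugo: 11:10-13:10, 13:35-16:15.
Carol ∩ Tara ∩ Ugo ∩ Yosef: 11:10-13:10, 13:35-15:25.
Carol ∩ Tara ∩ Ugo ∩ Yosef ∩ Ravi: 11:10-13:10, 13:35-15:25.
Carol ∩ Tara ∩ Ugo ∩ Yosef ∩ Ravi ∩ Wendy: 11:10-13:10, 14:05-15:25.
Carol ∩ Tara ∩ Ugo ∩ Yosef ∩ Ravi ∩ Wendy ∩ Beatriz: 11:15-12:45, 13:05-13:10, 14:05-15:25.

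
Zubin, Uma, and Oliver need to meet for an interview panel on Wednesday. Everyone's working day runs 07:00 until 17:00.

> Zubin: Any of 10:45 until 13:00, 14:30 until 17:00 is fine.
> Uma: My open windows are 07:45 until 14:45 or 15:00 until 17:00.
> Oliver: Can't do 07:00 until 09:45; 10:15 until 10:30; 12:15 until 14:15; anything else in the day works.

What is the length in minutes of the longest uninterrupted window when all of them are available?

Zubin free: 10:45-13:00, 14:30-17:00.
Uma free: 07:45-14:45, 15:00-17:00.
Oliver free: 09:45-10:15, 10:30-12:15, 14:15-17:00 (invert busy blocks within the working day).
Zubin ∩ Uma: 10:45-13:00, 14:30-14:45, 15:00-17:00.
Zubin ∩ Uma ∩ Oliver: 10:45-12:15, 14:30-14:45, 15:00-17:00.
The longest is 15:00-17:00 at 120 minutes.

120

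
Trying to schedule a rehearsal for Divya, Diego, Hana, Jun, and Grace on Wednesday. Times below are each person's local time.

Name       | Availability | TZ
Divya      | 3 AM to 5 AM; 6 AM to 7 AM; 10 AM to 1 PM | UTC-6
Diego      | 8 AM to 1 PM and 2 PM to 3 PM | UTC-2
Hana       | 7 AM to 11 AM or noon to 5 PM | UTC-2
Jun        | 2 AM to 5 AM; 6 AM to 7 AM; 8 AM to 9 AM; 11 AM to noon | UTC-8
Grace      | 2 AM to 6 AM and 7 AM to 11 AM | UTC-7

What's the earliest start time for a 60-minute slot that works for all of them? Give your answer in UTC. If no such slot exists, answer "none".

10:00

Divya in UTC: 09:00-11:00, 12:00-13:00, 16:00-19:00 (add 6h to convert from UTC-6).
Diego in UTC: 10:00-15:00, 16:00-17:00 (add 2h to convert from UTC-2).
Hana in UTC: 09:00-13:00, 14:00-19:00 (add 2h to convert from UTC-2).
Jun in UTC: 10:00-13:00, 14:00-15:00, 16:00-17:00, 19:00-20:00 (add 8h to convert from UTC-8).
Grace in UTC: 09:00-13:00, 14:00-18:00 (add 7h to convert from UTC-7).
Divya ∩ Diego: 10:00-11:00, 12:00-13:00, 16:00-17:00.
Divya ∩ Diego ∩ Hana: 10:00-11:00, 12:00-13:00, 16:00-17:00.
Divya ∩ Diego ∩ Hana ∩ Jun: 10:00-11:00, 12:00-13:00, 16:00-17:00.
Divya ∩ Diego ∩ Hana ∩ Jun ∩ Grace: 10:00-11:00, 12:00-13:00, 16:00-17:00.
The first common window of at least 60 minutes is 10:00-11:00, so the earliest start is 10:00.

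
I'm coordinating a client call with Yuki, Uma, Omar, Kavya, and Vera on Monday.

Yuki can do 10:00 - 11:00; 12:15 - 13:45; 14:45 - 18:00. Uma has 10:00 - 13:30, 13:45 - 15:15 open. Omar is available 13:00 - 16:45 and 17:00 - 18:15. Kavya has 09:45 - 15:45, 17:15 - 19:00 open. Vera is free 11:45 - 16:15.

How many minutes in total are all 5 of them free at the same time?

Yuki ∩ Uma: 10:00-11:00, 12:15-13:30, 14:45-15:15.
Yuki ∩ Uma ∩ Omar: 13:00-13:30, 14:45-15:15.
Yuki ∩ Uma ∩ Omar ∩ Kavya: 13:00-13:30, 14:45-15:15.
Yuki ∩ Uma ∩ Omar ∩ Kavya ∩ Vera: 13:00-13:30, 14:45-15:15.
Those are the intersection windows.
Summing the common windows: 30 + 30 = 60 minutes.

60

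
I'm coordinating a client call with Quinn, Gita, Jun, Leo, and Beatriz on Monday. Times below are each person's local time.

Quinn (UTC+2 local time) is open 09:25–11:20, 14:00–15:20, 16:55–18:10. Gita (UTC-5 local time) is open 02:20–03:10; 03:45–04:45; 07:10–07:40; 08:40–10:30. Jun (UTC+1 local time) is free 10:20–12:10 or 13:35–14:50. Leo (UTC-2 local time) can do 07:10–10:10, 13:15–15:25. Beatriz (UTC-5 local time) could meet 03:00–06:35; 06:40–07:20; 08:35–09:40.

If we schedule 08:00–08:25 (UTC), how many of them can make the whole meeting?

Quinn in UTC: 07:25-09:20, 12:00-13:20, 14:55-16:10 (subtract 2h to convert from UTC+2).
Gita in UTC: 07:20-08:10, 08:45-09:45, 12:10-12:40, 13:40-15:30 (add 5h to convert from UTC-5).
Jun in UTC: 09:20-11:10, 12:35-13:50 (subtract 1h to convert from UTC+1).
Leo in UTC: 09:10-12:10, 15:15-17:25 (add 2h to convert from UTC-2).
Beatriz in UTC: 08:00-11:35, 11:40-12:20, 13:35-14:40 (add 5h to convert from UTC-5).
Quinn and Beatriz can make the full 08:00-08:25 slot — that's 2.

2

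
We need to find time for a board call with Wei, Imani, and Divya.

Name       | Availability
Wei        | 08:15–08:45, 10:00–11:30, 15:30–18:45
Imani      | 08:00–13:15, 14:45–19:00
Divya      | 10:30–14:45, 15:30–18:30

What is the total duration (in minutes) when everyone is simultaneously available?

240

Wei ∩ Imani: 08:15-08:45, 10:00-11:30, 15:30-18:45.
Wei ∩ Imani ∩ Divya: 10:30-11:30, 15:30-18:30.
Summing the common windows: 60 + 180 = 240 minutes.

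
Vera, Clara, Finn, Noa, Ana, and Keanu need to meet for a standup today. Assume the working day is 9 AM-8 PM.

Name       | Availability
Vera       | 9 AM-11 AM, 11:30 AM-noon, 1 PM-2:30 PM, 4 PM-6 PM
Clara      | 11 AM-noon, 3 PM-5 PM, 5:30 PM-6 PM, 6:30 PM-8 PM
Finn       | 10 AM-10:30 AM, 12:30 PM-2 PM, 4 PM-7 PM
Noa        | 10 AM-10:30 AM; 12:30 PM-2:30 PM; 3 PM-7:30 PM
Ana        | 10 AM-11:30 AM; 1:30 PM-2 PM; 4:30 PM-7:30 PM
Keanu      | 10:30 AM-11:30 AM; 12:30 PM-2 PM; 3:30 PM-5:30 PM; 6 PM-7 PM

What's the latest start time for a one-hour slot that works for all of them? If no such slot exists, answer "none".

none

Vera ∩ Clara: 11:30-12:00, 16:00-17:00, 17:30-18:00.
Vera ∩ Clara ∩ Finn: 16:00-17:00, 17:30-18:00.
Vera ∩ Clara ∩ Finn ∩ Noa: 16:00-17:00, 17:30-18:00.
Vera ∩ Clara ∩ Finn ∩ Noa ∩ Ana: 16:30-17:00, 17:30-18:00.
Vera ∩ Clara ∩ Finn ∩ Noa ∩ Ana ∩ Keanu: 16:30-17:00.
No common window is at least 60 minutes long.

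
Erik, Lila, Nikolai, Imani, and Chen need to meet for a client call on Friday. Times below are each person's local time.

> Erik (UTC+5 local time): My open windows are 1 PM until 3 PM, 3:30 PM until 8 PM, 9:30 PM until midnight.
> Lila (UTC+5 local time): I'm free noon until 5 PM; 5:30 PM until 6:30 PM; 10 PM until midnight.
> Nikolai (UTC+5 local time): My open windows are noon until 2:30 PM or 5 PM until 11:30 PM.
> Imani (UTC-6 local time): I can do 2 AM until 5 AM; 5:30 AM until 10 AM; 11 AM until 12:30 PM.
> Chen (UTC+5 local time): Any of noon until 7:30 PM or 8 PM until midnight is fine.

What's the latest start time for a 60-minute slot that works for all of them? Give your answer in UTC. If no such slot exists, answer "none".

Erik in UTC: 08:00-10:00, 10:30-15:00, 16:30-19:00 (subtract 5h to convert from UTC+5).
Lila in UTC: 07:00-12:00, 12:30-13:30, 17:00-19:00 (subtract 5h to convert from UTC+5).
Nikolai in UTC: 07:00-09:30, 12:00-18:30 (subtract 5h to convert from UTC+5).
Imani in UTC: 08:00-11:00, 11:30-16:00, 17:00-18:30 (add 6h to convert from UTC-6).
Chen in UTC: 07:00-14:30, 15:00-19:00 (subtract 5h to convert from UTC+5).
Erik ∩ Lila: 08:00-10:00, 10:30-12:00, 12:30-13:30, 17:00-19:00.
Erik ∩ Lila ∩ Nikolai: 08:00-09:30, 12:30-13:30, 17:00-18:30.
Erik ∩ Lila ∩ Nikolai ∩ Imani: 08:00-09:30, 12:30-13:30, 17:00-18:30.
Erik ∩ Lila ∩ Nikolai ∩ Imani ∩ Chen: 08:00-09:30, 12:30-13:30, 17:00-18:30.
So the common availability across everyone is 08:00-09:30, 12:30-13:30, 17:00-18:30.
The last common window of at least 60 minutes is 17:00-18:30; a 60-minute meeting can start as late as 17:30 and still end by 18:30.

17:30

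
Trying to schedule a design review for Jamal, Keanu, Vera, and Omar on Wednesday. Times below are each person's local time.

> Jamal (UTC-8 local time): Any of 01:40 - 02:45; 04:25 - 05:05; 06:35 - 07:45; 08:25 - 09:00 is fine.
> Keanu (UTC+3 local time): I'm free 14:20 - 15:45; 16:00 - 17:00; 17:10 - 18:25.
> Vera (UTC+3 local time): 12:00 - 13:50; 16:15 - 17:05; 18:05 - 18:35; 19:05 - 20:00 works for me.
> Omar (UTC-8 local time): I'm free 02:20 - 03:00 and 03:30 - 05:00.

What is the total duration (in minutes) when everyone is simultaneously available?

Jamal in UTC: 09:40-10:45, 12:25-13:05, 14:35-15:45, 16:25-17:00 (add 8h to convert from UTC-8).
Keanu in UTC: 11:20-12:45, 13:00-14:00, 14:10-15:25 (subtract 3h to convert from UTC+3).
Vera in UTC: 09:00-10:50, 13:15-14:05, 15:05-15:35, 16:05-17:00 (subtract 3h to convert from UTC+3).
Omar in UTC: 10:20-11:00, 11:30-13:00 (add 8h to convert from UTC-8).
Jamal ∩ Keanu: 12:25-12:45, 13:00-13:05, 14:35-15:25.
Jamal ∩ Keanu ∩ Vera: 15:05-15:25.
Jamal ∩ Keanu ∩ Vera ∩ Omar: ∅.
There is no time when everyone is free.
There is no common window, so the total is 0 minutes.

0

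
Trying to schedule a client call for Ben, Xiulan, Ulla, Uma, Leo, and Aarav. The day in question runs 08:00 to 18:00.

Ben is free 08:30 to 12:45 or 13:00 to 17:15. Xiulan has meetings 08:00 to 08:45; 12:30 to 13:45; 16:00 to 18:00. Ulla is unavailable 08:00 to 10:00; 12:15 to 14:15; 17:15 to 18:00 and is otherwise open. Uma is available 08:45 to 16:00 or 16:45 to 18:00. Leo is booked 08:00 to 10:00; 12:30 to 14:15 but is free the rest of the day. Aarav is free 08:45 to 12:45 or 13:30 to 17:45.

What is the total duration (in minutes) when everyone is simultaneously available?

240

Ben free: 08:30-12:45, 13:00-17:15.
Xiulan free: 08:45-12:30, 13:45-16:00 (invert busy blocks within the working day).
Ulla free: 10:00-12:15, 14:15-17:15 (invert busy blocks within the working day).
Uma free: 08:45-16:00, 16:45-18:00.
Leo free: 10:00-12:30, 14:15-18:00 (invert busy blocks within the working day).
Aarav free: 08:45-12:45, 13:30-17:45.
Ben ∩ Xiulan: 08:45-12:30, 13:45-16:00.
Ben ∩ Xiulan ∩ Ulla: 10:00-12:15, 14:15-16:00.
Ben ∩ Xiulan ∩ Ulla ∩ Uma: 10:00-12:15, 14:15-16:00.
Ben ∩ Xiulan ∩ Ulla ∩ Uma ∩ Leo: 10:00-12:15, 14:15-16:00.
Ben ∩ Xiulan ∩ Ulla ∩ Uma ∩ Leo ∩ Aarav: 10:00-12:15, 14:15-16:00.
So the common availability across everyone is 10:00-12:15, 14:15-16:00.
Summing the common windows: 135 + 105 = 240 minutes.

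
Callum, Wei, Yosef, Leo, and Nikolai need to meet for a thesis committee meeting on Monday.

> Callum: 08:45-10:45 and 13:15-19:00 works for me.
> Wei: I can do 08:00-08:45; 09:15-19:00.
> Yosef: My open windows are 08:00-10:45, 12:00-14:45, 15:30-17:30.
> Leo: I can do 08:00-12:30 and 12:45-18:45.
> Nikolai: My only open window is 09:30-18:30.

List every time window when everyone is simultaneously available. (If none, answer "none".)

Callum ∩ Wei: 09:15-10:45, 13:15-19:00.
Callum ∩ Wei ∩ Yosef: 09:15-10:45, 13:15-14:45, 15:30-17:30.
Callum ∩ Wei ∩ Yosef ∩ Leo: 09:15-10:45, 13:15-14:45, 15:30-17:30.
Callum ∩ Wei ∩ Yosef ∩ Leo ∩ Nikolai: 09:30-10:45, 13:15-14:45, 15:30-17:30.

09:30-10:45, 13:15-14:45, 15:30-17:30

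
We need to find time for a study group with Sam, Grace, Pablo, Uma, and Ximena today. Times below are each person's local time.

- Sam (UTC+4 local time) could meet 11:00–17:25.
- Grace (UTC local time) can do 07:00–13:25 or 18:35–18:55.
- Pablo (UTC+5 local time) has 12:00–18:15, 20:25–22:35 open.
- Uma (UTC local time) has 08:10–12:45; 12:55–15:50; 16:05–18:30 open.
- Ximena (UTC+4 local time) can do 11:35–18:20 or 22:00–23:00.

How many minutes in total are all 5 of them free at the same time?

295

Sam in UTC: 07:00-13:25 (subtract 4h to convert from UTC+4).
Grace in UTC: 07:00-13:25, 18:35-18:55.
Pablo in UTC: 07:00-13:15, 15:25-17:35 (subtract 5h to convert from UTC+5).
Uma in UTC: 08:10-12:45, 12:55-15:50, 16:05-18:30.
Ximena in UTC: 07:35-14:20, 18:00-19:00 (subtract 4h to convert from UTC+4).
Sam ∩ Grace: 07:00-13:25.
Sam ∩ Grace ∩ Pablo: 07:00-13:15.
Sam ∩ Grace ∩ Pablo ∩ Uma: 08:10-12:45, 12:55-13:15.
Sam ∩ Grace ∩ Pablo ∩ Uma ∩ Ximena: 08:10-12:45, 12:55-13:15.
Summing the common windows: 275 + 20 = 295 minutes.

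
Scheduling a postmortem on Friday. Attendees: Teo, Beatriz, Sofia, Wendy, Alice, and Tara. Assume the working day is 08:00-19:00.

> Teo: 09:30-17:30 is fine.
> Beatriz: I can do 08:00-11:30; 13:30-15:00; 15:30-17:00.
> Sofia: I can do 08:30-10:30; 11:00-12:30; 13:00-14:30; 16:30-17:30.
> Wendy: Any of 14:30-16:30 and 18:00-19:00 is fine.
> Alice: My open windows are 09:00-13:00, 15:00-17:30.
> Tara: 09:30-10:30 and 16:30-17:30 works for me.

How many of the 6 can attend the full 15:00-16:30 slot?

3

Teo, Wendy, and Alice can make the full 15:00-16:30 slot — that's 3.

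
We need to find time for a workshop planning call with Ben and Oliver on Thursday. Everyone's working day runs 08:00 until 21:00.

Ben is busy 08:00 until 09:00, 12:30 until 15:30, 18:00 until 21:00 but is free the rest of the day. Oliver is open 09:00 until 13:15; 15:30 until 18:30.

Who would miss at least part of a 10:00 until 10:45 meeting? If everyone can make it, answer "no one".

Ben free: 09:00-12:30, 15:30-18:00 (invert busy blocks within the working day).
Oliver free: 09:00-13:15, 15:30-18:30.
Ben: free for 10:00-10:45. Oliver: free for 10:00-10:45.

no one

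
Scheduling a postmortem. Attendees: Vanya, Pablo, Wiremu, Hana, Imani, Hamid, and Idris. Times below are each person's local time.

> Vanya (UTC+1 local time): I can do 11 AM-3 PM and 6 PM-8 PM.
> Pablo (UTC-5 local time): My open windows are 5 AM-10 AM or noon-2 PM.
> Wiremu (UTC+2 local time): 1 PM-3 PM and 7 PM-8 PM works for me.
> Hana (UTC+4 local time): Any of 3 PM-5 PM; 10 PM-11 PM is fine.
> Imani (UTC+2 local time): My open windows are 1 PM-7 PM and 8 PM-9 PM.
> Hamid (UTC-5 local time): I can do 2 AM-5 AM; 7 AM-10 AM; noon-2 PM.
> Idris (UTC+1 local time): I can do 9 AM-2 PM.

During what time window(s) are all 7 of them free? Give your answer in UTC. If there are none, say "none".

12:00-13:00

Vanya in UTC: 10:00-14:00, 17:00-19:00 (subtract 1h to convert from UTC+1).
Pablo in UTC: 10:00-15:00, 17:00-19:00 (add 5h to convert from UTC-5).
Wiremu in UTC: 11:00-13:00, 17:00-18:00 (subtract 2h to convert from UTC+2).
Hana in UTC: 11:00-13:00, 18:00-19:00 (subtract 4h to convert from UTC+4).
Imani in UTC: 11:00-17:00, 18:00-19:00 (subtract 2h to convert from UTC+2).
Hamid in UTC: 07:00-10:00, 12:00-15:00, 17:00-19:00 (add 5h to convert from UTC-5).
Idris in UTC: 08:00-13:00 (subtract 1h to convert from UTC+1).
Vanya ∩ Pablo: 10:00-14:00, 17:00-19:00.
Vanya ∩ Pablo ∩ Wiremu: 11:00-13:00, 17:00-18:00.
Vanya ∩ Pablo ∩ Wiremu ∩ Hana: 11:00-13:00.
Vanya ∩ Pablo ∩ Wiremu ∩ Hana ∩ Imani: 11:00-13:00.
Vanya ∩ Pablo ∩ Wiremu ∩ Hana ∩ Imani ∩ Hamid: 12:00-13:00.
Vanya ∩ Pablo ∩ Wiremu ∩ Hana ∩ Imani ∩ Hamid ∩ Idris: 12:00-13:00.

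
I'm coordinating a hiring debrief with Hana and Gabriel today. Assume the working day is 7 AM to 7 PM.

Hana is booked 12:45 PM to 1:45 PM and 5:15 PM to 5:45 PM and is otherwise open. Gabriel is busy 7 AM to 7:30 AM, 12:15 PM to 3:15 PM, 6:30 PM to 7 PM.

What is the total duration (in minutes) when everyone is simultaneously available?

450

Hana free: 07:00-12:45, 13:45-17:15, 17:45-19:00 (invert busy blocks within the working day).
Gabriel free: 07:30-12:15, 15:15-18:30 (invert busy blocks within the working day).
Hana ∩ Gabriel: 07:30-12:15, 15:15-17:15, 17:45-18:30.
Summing the common windows: 285 + 120 + 45 = 450 minutes.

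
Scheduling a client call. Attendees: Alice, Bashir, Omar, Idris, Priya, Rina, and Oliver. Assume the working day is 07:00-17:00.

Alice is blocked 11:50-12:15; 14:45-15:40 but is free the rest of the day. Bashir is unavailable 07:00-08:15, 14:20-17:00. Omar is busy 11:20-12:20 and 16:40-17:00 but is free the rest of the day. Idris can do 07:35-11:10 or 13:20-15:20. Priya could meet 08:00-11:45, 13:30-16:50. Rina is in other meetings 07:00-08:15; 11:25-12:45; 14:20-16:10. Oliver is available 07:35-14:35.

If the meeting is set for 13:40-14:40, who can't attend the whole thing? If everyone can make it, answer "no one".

Bashir, Oliver, Rina

Alice free: 07:00-11:50, 12:15-14:45, 15:40-17:00 (invert busy blocks within the working day).
Bashir free: 08:15-14:20 (invert busy blocks within the working day).
Omar free: 07:00-11:20, 12:20-16:40 (invert busy blocks within the working day).
Idris free: 07:35-11:10, 13:20-15:20.
Priya free: 08:00-11:45, 13:30-16:50.
Rina free: 08:15-11:25, 12:45-14:20, 16:10-17:00 (invert busy blocks within the working day).
Oliver free: 07:35-14:35.
Alice: free for 13:40-14:40. Bashir: not fully free for 13:40-14:40. Omar: free for 13:40-14:40. Idris: free for 13:40-14:40. Priya: free for 13:40-14:40. Rina: not fully free for 13:40-14:40. Oliver: not fully free for 13:40-14:40.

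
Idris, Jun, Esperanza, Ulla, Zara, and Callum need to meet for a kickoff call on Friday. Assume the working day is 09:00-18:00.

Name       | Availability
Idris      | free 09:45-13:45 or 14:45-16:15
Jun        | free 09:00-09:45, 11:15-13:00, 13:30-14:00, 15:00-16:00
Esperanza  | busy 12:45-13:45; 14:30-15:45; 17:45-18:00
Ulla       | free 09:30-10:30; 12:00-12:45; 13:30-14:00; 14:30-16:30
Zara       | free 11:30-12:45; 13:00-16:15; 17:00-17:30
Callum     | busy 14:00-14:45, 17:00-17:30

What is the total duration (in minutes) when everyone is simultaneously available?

60

Idris free: 09:45-13:45, 14:45-16:15.
Jun free: 09:00-09:45, 11:15-13:00, 13:30-14:00, 15:00-16:00.
Esperanza free: 09:00-12:45, 13:45-14:30, 15:45-17:45 (invert busy blocks within the working day).
Ulla free: 09:30-10:30, 12:00-12:45, 13:30-14:00, 14:30-16:30.
Zara free: 11:30-12:45, 13:00-16:15, 17:00-17:30.
Callum free: 09:00-14:00, 14:45-17:00, 17:30-18:00 (invert busy blocks within the working day).
Idris ∩ Jun: 11:15-13:00, 13:30-13:45, 15:00-16:00.
Idris ∩ Jun ∩ Esperanza: 11:15-12:45, 15:45-16:00.
Idris ∩ Jun ∩ Esperanza ∩ Ulla: 12:00-12:45, 15:45-16:00.
Idris ∩ Jun ∩ Esperanza ∩ Ulla ∩ Zara: 12:00-12:45, 15:45-16:00.
Idris ∩ Jun ∩ Esperanza ∩ Ulla ∩ Zara ∩ Callum: 12:00-12:45, 15:45-16:00.
So the common availability across everyone is 12:00-12:45, 15:45-16:00.
Summing the common windows: 45 + 15 = 60 minutes.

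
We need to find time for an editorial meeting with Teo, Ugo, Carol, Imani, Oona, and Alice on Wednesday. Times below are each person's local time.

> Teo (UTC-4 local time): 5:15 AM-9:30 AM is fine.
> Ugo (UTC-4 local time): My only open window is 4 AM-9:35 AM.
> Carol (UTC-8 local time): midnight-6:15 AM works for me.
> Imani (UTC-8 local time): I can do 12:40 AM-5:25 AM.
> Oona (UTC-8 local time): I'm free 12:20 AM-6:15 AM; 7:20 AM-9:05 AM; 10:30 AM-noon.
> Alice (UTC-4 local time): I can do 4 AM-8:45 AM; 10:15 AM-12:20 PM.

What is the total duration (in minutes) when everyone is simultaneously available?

210

Teo in UTC: 09:15-13:30 (add 4h to convert from UTC-4).
Ugo in UTC: 08:00-13:35 (add 4h to convert from UTC-4).
Carol in UTC: 08:00-14:15 (add 8h to convert from UTC-8).
Imani in UTC: 08:40-13:25 (add 8h to convert from UTC-8).
Oona in UTC: 08:20-14:15, 15:20-17:05, 18:30-20:00 (add 8h to convert from UTC-8).
Alice in UTC: 08:00-12:45, 14:15-16:20 (add 4h to convert from UTC-4).
Teo ∩ Ugo: 09:15-13:30.
Teo ∩ Ugo ∩ Carol: 09:15-13:30.
Teo ∩ Ugo ∩ Carol ∩ Imani: 09:15-13:25.
Teo ∩ Ugo ∩ Carol ∩ Imani ∩ Oona: 09:15-13:25.
Teo ∩ Ugo ∩ Carol ∩ Imani ∩ Oona ∩ Alice: 09:15-12:45.
Those are the intersection windows.
That's a single block of 210 minutes.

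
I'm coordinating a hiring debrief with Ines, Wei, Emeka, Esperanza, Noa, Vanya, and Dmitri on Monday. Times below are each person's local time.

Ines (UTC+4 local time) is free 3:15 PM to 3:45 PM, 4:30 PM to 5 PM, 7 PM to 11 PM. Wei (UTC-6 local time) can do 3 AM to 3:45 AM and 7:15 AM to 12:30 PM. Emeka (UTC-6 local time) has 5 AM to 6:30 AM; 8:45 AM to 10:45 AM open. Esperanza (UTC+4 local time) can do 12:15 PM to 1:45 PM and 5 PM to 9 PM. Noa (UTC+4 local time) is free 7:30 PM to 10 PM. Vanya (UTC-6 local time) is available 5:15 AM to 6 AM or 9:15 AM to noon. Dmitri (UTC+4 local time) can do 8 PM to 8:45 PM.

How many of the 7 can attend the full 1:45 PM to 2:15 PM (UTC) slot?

2

Ines in UTC: 11:15-11:45, 12:30-13:00, 15:00-19:00 (subtract 4h to convert from UTC+4).
Wei in UTC: 09:00-09:45, 13:15-18:30 (add 6h to convert from UTC-6).
Emeka in UTC: 11:00-12:30, 14:45-16:45 (add 6h to convert from UTC-6).
Esperanza in UTC: 08:15-09:45, 13:00-17:00 (subtract 4h to convert from UTC+4).
Noa in UTC: 15:30-18:00 (subtract 4h to convert from UTC+4).
Vanya in UTC: 11:15-12:00, 15:15-18:00 (add 6h to convert from UTC-6).
Dmitri in UTC: 16:00-16:45 (subtract 4h to convert from UTC+4).
Wei and Esperanza can make the full 13:45-14:15 slot — that's 2.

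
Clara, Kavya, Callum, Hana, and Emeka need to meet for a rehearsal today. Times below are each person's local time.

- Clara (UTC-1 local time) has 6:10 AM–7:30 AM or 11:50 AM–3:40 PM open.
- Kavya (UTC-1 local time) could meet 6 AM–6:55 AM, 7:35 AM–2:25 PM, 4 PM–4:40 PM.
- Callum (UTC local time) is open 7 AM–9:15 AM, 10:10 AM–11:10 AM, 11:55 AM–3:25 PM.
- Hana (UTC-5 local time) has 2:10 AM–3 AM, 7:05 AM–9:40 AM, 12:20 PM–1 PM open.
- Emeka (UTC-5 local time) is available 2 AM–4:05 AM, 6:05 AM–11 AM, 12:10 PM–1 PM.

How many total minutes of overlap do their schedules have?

Clara in UTC: 07:10-08:30, 12:50-16:40 (add 1h to convert from UTC-1).
Kavya in UTC: 07:00-07:55, 08:35-15:25, 17:00-17:40 (add 1h to convert from UTC-1).
Callum in UTC: 07:00-09:15, 10:10-11:10, 11:55-15:25.
Hana in UTC: 07:10-08:00, 12:05-14:40, 17:20-18:00 (add 5h to convert from UTC-5).
Emeka in UTC: 07:00-09:05, 11:05-16:00, 17:10-18:00 (add 5h to convert from UTC-5).
Clara ∩ Kavya: 07:10-07:55, 12:50-15:25.
Clara ∩ Kavya ∩ Callum: 07:10-07:55, 12:50-15:25.
Clara ∩ Kavya ∩ Callum ∩ Hana: 07:10-07:55, 12:50-14:40.
Clara ∩ Kavya ∩ Callum ∩ Hana ∩ Emeka: 07:10-07:55, 12:50-14:40.
Summing the common windows: 45 + 110 = 155 minutes.

155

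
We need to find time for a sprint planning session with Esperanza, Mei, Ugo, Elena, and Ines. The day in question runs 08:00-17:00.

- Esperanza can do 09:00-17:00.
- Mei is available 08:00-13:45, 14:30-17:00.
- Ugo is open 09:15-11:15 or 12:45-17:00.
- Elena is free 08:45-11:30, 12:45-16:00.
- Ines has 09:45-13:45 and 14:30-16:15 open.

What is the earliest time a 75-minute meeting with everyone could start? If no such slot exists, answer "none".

09:45

Esperanza ∩ Mei: 09:00-13:45, 14:30-17:00.
Esperanza ∩ Mei ∩ Ugo: 09:15-11:15, 12:45-13:45, 14:30-17:00.
Esperanza ∩ Mei ∩ Ugo ∩ Elena: 09:15-11:15, 12:45-13:45, 14:30-16:00.
Esperanza ∩ Mei ∩ Ugo ∩ Elena ∩ Ines: 09:45-11:15, 12:45-13:45, 14:30-16:00.
Those are the intersection windows.
The first common window of at least 75 minutes is 09:45-11:15, so the earliest start is 09:45.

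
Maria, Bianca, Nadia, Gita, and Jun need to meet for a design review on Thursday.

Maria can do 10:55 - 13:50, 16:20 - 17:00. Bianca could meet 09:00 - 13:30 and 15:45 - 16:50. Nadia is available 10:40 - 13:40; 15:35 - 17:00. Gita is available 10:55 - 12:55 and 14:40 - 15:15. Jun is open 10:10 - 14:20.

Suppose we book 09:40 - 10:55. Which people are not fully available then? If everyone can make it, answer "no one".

Gita, Jun, Maria, Nadia

Maria: not fully free for 09:40-10:55. Bianca: free for 09:40-10:55. Nadia: not fully free for 09:40-10:55. Gita: not fully free for 09:40-10:55. Jun: not fully free for 09:40-10:55.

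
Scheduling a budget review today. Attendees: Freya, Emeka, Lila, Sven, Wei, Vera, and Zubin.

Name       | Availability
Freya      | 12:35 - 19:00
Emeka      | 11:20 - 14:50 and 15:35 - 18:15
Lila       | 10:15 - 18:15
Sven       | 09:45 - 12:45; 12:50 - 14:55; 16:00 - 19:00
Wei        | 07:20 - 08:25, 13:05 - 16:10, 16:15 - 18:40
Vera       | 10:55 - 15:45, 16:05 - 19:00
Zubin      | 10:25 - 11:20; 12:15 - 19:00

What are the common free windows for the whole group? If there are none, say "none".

13:05-14:50, 16:05-16:10, 16:15-18:15

Freya ∩ Emeka: 12:35-14:50, 15:35-18:15.
Freya ∩ Emeka ∩ Lila: 12:35-14:50, 15:35-18:15.
Freya ∩ Emeka ∩ Lila ∩ Sven: 12:35-12:45, 12:50-14:50, 16:00-18:15.
Freya ∩ Emeka ∩ Lila ∩ Sven ∩ Wei: 13:05-14:50, 16:00-16:10, 16:15-18:15.
Freya ∩ Emeka ∩ Lila ∩ Sven ∩ Wei ∩ Vera: 13:05-14:50, 16:05-16:10, 16:15-18:15.
Freya ∩ Emeka ∩ Lila ∩ Sven ∩ Wei ∩ Vera ∩ Zubin: 13:05-14:50, 16:05-16:10, 16:15-18:15.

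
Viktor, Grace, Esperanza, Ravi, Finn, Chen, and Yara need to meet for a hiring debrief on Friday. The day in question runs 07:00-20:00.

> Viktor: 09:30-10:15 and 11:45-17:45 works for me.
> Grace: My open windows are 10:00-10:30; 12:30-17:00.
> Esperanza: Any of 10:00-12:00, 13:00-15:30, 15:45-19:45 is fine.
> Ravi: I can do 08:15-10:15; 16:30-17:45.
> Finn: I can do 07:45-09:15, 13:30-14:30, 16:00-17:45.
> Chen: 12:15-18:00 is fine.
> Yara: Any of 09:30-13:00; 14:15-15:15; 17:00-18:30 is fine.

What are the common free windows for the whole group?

Viktor ∩ Grace: 10:00-10:15, 12:30-17:00.
Viktor ∩ Grace ∩ Esperanza: 10:00-10:15, 13:00-15:30, 15:45-17:00.
Viktor ∩ Grace ∩ Esperanza ∩ Ravi: 10:00-10:15, 16:30-17:00.
Viktor ∩ Grace ∩ Esperanza ∩ Ravi ∩ Finn: 16:30-17:00.
Viktor ∩ Grace ∩ Esperanza ∩ Ravi ∩ Finn ∩ Chen: 16:30-17:00.
Viktor ∩ Grace ∩ Esperanza ∩ Ravi ∩ Finn ∩ Chen ∩ Yara: ∅.
There is no time when everyone is free.

none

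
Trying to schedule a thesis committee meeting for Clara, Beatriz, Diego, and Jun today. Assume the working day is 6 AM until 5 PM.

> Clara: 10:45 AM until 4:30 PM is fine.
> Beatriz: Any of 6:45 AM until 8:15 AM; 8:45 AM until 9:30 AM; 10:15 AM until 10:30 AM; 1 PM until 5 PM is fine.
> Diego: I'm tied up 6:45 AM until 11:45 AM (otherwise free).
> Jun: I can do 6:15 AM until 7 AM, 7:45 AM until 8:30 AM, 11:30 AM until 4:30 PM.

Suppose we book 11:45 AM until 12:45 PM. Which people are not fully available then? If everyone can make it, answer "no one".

Beatriz

Clara free: 10:45-16:30.
Beatriz free: 06:45-08:15, 08:45-09:30, 10:15-10:30, 13:00-17:00.
Diego free: 06:00-06:45, 11:45-17:00 (invert busy blocks within the working day).
Jun free: 06:15-07:00, 07:45-08:30, 11:30-16:30.
Clara: free for 11:45-12:45. Beatriz: not fully free for 11:45-12:45. Diego: free for 11:45-12:45. Jun: free for 11:45-12:45.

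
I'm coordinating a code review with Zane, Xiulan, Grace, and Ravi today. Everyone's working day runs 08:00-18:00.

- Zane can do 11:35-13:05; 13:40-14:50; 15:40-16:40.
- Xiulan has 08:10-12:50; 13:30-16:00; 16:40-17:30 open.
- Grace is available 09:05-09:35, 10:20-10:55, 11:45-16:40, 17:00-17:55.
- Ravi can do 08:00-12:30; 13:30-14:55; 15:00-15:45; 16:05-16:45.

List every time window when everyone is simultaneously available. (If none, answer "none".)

Zane ∩ Xiulan: 11:35-12:50, 13:40-14:50, 15:40-16:00.
Zane ∩ Xiulan ∩ Grace: 11:45-12:50, 13:40-14:50, 15:40-16:00.
Zane ∩ Xiulan ∩ Grace ∩ Ravi: 11:45-12:30, 13:40-14:50, 15:40-15:45.

11:45-12:30, 13:40-14:50, 15:40-15:45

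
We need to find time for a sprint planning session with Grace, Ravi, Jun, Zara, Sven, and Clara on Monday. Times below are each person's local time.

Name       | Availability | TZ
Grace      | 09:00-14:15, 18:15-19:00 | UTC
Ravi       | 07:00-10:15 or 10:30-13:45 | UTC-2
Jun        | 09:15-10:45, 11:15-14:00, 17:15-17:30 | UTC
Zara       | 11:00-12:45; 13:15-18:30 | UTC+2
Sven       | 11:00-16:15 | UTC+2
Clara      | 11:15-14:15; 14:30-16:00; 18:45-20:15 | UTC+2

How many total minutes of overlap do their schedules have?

240

Grace in UTC: 09:00-14:15, 18:15-19:00.
Ravi in UTC: 09:00-12:15, 12:30-15:45 (add 2h to convert from UTC-2).
Jun in UTC: 09:15-10:45, 11:15-14:00, 17:15-17:30.
Zara in UTC: 09:00-10:45, 11:15-16:30 (subtract 2h to convert from UTC+2).
Sven in UTC: 09:00-14:15 (subtract 2h to convert from UTC+2).
Clara in UTC: 09:15-12:15, 12:30-14:00, 16:45-18:15 (subtract 2h to convert from UTC+2).
Grace ∩ Ravi: 09:00-12:15, 12:30-14:15.
Grace ∩ Ravi ∩ Jun: 09:15-10:45, 11:15-12:15, 12:30-14:00.
Grace ∩ Ravi ∩ Jun ∩ Zara: 09:15-10:45, 11:15-12:15, 12:30-14:00.
Grace ∩ Ravi ∩ Jun ∩ Zara ∩ Sven: 09:15-10:45, 11:15-12:15, 12:30-14:00.
Grace ∩ Ravi ∩ Jun ∩ Zara ∩ Sven ∩ Clara: 09:15-10:45, 11:15-12:15, 12:30-14:00.
Summing the common windows: 90 + 60 + 90 = 240 minutes.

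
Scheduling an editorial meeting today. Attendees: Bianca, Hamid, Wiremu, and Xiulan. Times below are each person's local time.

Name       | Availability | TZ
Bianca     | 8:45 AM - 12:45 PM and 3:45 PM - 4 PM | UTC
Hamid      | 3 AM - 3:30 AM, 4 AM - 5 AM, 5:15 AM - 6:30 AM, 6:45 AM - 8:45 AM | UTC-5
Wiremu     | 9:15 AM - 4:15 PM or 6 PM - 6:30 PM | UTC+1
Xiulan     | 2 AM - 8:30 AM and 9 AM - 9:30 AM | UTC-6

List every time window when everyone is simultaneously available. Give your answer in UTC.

Bianca in UTC: 08:45-12:45, 15:45-16:00.
Hamid in UTC: 08:00-08:30, 09:00-10:00, 10:15-11:30, 11:45-13:45 (add 5h to convert from UTC-5).
Wiremu in UTC: 08:15-15:15, 17:00-17:30 (subtract 1h to convert from UTC+1).
Xiulan in UTC: 08:00-14:30, 15:00-15:30 (add 6h to convert from UTC-6).
Bianca ∩ Hamid: 09:00-10:00, 10:15-11:30, 11:45-12:45.
Bianca ∩ Hamid ∩ Wiremu: 09:00-10:00, 10:15-11:30, 11:45-12:45.
Bianca ∩ Hamid ∩ Wiremu ∩ Xiulan: 09:00-10:00, 10:15-11:30, 11:45-12:45.
So the common availability across everyone is 09:00-10:00, 10:15-11:30, 11:45-12:45.

09:00-10:00, 10:15-11:30, 11:45-12:45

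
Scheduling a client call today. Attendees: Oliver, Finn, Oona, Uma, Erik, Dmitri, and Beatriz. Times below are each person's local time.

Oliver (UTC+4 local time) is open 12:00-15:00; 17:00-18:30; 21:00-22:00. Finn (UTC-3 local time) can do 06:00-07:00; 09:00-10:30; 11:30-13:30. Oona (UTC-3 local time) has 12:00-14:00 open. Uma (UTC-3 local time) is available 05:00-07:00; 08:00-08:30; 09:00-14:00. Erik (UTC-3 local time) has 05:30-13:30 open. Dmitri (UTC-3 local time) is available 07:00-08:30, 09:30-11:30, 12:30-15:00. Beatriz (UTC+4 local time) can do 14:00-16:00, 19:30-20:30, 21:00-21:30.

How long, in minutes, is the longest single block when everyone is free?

0

Oliver in UTC: 08:00-11:00, 13:00-14:30, 17:00-18:00 (subtract 4h to convert from UTC+4).
Finn in UTC: 09:00-10:00, 12:00-13:30, 14:30-16:30 (add 3h to convert from UTC-3).
Oona in UTC: 15:00-17:00 (add 3h to convert from UTC-3).
Uma in UTC: 08:00-10:00, 11:00-11:30, 12:00-17:00 (add 3h to convert from UTC-3).
Erik in UTC: 08:30-16:30 (add 3h to convert from UTC-3).
Dmitri in UTC: 10:00-11:30, 12:30-14:30, 15:30-18:00 (add 3h to convert from UTC-3).
Beatriz in UTC: 10:00-12:00, 15:30-16:30, 17:00-17:30 (subtract 4h to convert from UTC+4).
Oliver ∩ Finn: 09:00-10:00, 13:00-13:30.
Oliver ∩ Finn ∩ Oona: ∅.
Oliver ∩ Finn ∩ Oona ∩ Uma: ∅.
Oliver ∩ Finn ∩ Oona ∩ Uma ∩ Erik: ∅.
Oliver ∩ Finn ∩ Oona ∩ Uma ∩ Erik ∩ Dmitri: ∅.
Oliver ∩ Finn ∩ Oona ∩ Uma ∩ Erik ∩ Dmitri ∩ Beatriz: ∅.
There is no time when everyone is free.
No common window exists, so the longest block is 0 minutes.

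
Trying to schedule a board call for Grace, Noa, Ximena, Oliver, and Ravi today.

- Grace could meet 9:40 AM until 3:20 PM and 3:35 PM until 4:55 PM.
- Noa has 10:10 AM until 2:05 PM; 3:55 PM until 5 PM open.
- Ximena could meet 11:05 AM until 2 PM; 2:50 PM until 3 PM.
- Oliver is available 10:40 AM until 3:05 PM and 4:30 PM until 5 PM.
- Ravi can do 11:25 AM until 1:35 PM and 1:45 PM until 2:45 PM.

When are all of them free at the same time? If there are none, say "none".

11:25-13:35, 13:45-14:00

Grace ∩ Noa: 10:10-14:05, 15:55-16:55.
Grace ∩ Noa ∩ Ximena: 11:05-14:00.
Grace ∩ Noa ∩ Ximena ∩ Oliver: 11:05-14:00.
Grace ∩ Noa ∩ Ximena ∩ Oliver ∩ Ravi: 11:25-13:35, 13:45-14:00.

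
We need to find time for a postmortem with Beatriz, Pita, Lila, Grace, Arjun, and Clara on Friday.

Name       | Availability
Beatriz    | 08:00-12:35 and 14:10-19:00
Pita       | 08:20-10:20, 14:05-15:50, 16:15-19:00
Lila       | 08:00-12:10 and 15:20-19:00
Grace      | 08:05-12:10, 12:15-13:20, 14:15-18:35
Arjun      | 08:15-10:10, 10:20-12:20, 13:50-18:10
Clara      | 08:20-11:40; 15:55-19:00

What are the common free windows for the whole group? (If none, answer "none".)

Beatriz ∩ Pita: 08:20-10:20, 14:10-15:50, 16:15-19:00.
Beatriz ∩ Pita ∩ Lila: 08:20-10:20, 15:20-15:50, 16:15-19:00.
Beatriz ∩ Pita ∩ Lila ∩ Grace: 08:20-10:20, 15:20-15:50, 16:15-18:35.
Beatriz ∩ Pita ∩ Lila ∩ Grace ∩ Arjun: 08:20-10:10, 15:20-15:50, 16:15-18:10.
Beatriz ∩ Pita ∩ Lila ∩ Grace ∩ Arjun ∩ Clara: 08:20-10:10, 16:15-18:10.
Those are the intersection windows.

08:20-10:10, 16:15-18:10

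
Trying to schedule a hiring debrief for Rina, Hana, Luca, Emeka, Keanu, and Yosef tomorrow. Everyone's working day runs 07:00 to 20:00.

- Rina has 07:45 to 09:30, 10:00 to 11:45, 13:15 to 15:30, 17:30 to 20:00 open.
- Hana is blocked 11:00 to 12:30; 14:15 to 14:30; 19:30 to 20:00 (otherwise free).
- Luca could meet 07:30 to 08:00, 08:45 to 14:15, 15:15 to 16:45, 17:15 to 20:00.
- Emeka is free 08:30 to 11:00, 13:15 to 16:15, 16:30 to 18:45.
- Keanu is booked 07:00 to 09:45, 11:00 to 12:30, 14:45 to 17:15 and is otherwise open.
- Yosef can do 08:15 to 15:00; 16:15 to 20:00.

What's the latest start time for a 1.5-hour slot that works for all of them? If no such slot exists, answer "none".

Rina free: 07:45-09:30, 10:00-11:45, 13:15-15:30, 17:30-20:00.
Hana free: 07:00-11:00, 12:30-14:15, 14:30-19:30 (invert busy blocks within the working day).
Luca free: 07:30-08:00, 08:45-14:15, 15:15-16:45, 17:15-20:00.
Emeka free: 08:30-11:00, 13:15-16:15, 16:30-18:45.
Keanu free: 09:45-11:00, 12:30-14:45, 17:15-20:00 (invert busy blocks within the working day).
Yosef free: 08:15-15:00, 16:15-20:00.
Rina ∩ Hana: 07:45-09:30, 10:00-11:00, 13:15-14:15, 14:30-15:30, 17:30-19:30.
Rina ∩ Hana ∩ Luca: 07:45-08:00, 08:45-09:30, 10:00-11:00, 13:15-14:15, 15:15-15:30, 17:30-19:30.
Rina ∩ Hana ∩ Luca ∩ Emeka: 08:45-09:30, 10:00-11:00, 13:15-14:15, 15:15-15:30, 17:30-18:45.
Rina ∩ Hana ∩ Luca ∩ Emeka ∩ Keanu: 10:00-11:00, 13:15-14:15, 17:30-18:45.
Rina ∩ Hana ∩ Luca ∩ Emeka ∩ Keanu ∩ Yosef: 10:00-11:00, 13:15-14:15, 17:30-18:45.
No common window is at least 90 minutes long.

none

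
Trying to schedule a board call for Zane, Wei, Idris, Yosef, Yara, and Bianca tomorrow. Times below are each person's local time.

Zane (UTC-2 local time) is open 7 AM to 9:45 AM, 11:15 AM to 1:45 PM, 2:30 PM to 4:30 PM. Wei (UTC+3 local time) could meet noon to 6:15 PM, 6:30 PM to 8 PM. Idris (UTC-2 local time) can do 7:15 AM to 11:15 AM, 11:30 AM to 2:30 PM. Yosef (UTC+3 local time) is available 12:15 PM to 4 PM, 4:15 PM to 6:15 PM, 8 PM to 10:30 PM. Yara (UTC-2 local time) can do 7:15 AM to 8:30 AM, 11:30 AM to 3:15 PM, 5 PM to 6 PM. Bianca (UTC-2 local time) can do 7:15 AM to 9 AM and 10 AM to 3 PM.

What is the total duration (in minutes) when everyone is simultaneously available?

Zane in UTC: 09:00-11:45, 13:15-15:45, 16:30-18:30 (add 2h to convert from UTC-2).
Wei in UTC: 09:00-15:15, 15:30-17:00 (subtract 3h to convert from UTC+3).
Idris in UTC: 09:15-13:15, 13:30-16:30 (add 2h to convert from UTC-2).
Yosef in UTC: 09:15-13:00, 13:15-15:15, 17:00-19:30 (subtract 3h to convert from UTC+3).
Yara in UTC: 09:15-10:30, 13:30-17:15, 19:00-20:00 (add 2h to convert from UTC-2).
Bianca in UTC: 09:15-11:00, 12:00-17:00 (add 2h to convert from UTC-2).
Zane ∩ Wei: 09:00-11:45, 13:15-15:15, 15:30-15:45, 16:30-17:00.
Zane ∩ Wei ∩ Idris: 09:15-11:45, 13:30-15:15, 15:30-15:45.
Zane ∩ Wei ∩ Idris ∩ Yosef: 09:15-11:45, 13:30-15:15.
Zane ∩ Wei ∩ Idris ∩ Yosef ∩ Yara: 09:15-10:30, 13:30-15:15.
Zane ∩ Wei ∩ Idris ∩ Yosef ∩ Yara ∩ Bianca: 09:15-10:30, 13:30-15:15.
Summing the common windows: 75 + 105 = 180 minutes.

180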